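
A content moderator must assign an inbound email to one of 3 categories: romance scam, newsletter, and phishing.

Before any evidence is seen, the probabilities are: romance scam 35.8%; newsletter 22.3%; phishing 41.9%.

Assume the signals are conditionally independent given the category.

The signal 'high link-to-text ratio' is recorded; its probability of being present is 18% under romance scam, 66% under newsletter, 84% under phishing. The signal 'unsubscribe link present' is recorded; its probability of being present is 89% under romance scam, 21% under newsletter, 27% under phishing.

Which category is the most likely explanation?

phishing

For each hypothesis, the unnormalized posterior weight is prior × product of the signal likelihoods:
  romance scam: 0.358 × 0.18 × 0.89 = 0.057352
  newsletter: 0.223 × 0.66 × 0.21 = 0.030908
  phishing: 0.419 × 0.84 × 0.27 = 0.095029
Normalizing constant Z = 0.057352 + 0.030908 + 0.095029 = 0.18329.
P(romance scam | evidence) ≈ 0.057352 / 0.18329 ≈ 0.313
P(newsletter | evidence) ≈ 0.030908 / 0.18329 ≈ 0.169
P(phishing | evidence) ≈ 0.095029 / 0.18329 ≈ 0.518
The largest is 0.518, so phishing is most probable.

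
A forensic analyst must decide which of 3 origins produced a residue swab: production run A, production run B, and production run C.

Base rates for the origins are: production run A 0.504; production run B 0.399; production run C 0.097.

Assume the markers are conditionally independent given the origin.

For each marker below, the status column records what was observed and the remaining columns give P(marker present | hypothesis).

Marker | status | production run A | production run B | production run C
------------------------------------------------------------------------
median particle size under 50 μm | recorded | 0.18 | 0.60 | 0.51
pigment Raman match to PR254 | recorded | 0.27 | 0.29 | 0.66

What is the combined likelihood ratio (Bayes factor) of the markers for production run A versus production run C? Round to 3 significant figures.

0.144

The Bayes factor is the ratio of the joint likelihoods of the marker pattern under the two hypotheses.
  production run A: 0.18 × 0.27 = 0.0486
  production run C: 0.51 × 0.66 = 0.3366
Bayes factor = 0.0486 / 0.3366 ≈ 0.144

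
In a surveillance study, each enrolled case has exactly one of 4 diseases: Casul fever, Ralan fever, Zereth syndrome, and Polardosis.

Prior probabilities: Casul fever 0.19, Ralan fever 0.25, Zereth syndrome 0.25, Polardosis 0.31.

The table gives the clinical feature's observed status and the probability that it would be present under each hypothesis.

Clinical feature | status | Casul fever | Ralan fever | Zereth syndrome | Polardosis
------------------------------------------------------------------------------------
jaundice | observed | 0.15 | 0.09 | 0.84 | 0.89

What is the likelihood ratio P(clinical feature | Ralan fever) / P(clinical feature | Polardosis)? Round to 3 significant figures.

The Bayes factor is the ratio of the two likelihoods.
  Ralan fever: 0.09
  Polardosis: 0.89
Bayes factor = 0.09 / 0.89 ≈ 0.101

0.101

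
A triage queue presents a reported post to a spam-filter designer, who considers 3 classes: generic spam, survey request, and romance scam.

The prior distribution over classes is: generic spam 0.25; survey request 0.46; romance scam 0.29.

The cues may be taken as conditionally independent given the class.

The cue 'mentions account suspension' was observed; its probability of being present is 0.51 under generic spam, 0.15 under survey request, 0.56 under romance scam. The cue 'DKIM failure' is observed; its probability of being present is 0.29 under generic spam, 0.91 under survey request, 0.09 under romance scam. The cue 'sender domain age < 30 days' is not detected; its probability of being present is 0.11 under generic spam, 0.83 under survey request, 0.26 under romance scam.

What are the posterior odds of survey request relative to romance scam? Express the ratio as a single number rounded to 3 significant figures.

0.987

Unnormalized posterior weight (prior times the cue likelihoods) for each of the two hypotheses (using 1 − P(present | H) for each absent cue):
  survey request: 0.46 × 0.15 × 0.91 × (1 − 0.83) = 0.010674
  romance scam: 0.29 × 0.56 × 0.09 × (1 − 0.26) = 0.010816
Posterior odds = 0.010674 / 0.010816 ≈ 0.987.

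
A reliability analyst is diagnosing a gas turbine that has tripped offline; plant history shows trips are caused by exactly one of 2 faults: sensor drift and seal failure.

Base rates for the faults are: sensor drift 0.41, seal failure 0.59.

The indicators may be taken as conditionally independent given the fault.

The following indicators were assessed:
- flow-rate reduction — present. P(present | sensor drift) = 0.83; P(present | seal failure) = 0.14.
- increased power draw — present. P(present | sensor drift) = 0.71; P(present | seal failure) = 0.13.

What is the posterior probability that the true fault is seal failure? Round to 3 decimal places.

For each hypothesis, the unnormalized posterior weight is prior × product of the indicator likelihoods:
  sensor drift: 0.41 × 0.83 × 0.71 = 0.24161
  seal failure: 0.59 × 0.14 × 0.13 = 0.010738
Marginal likelihood of the evidence = 0.25235.
P(seal failure | evidence) = 0.010738 / 0.25235 ≈ 0.043.

0.043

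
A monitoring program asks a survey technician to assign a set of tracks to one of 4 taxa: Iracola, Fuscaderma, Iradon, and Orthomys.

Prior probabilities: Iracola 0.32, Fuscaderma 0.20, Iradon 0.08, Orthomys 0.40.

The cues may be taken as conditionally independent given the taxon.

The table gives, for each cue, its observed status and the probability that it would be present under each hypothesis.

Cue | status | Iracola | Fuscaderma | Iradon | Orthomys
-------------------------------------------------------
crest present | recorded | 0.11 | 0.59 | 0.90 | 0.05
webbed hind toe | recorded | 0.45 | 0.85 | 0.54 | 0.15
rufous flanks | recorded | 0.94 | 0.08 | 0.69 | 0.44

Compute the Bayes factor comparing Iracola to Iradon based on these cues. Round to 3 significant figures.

Joint likelihood of the cue pattern under each hypothesis:
  Iracola: 0.11 × 0.45 × 0.94 = 0.04653
  Iradon: 0.90 × 0.54 × 0.69 = 0.33534
Bayes factor = 0.04653 / 0.33534 ≈ 0.139

0.139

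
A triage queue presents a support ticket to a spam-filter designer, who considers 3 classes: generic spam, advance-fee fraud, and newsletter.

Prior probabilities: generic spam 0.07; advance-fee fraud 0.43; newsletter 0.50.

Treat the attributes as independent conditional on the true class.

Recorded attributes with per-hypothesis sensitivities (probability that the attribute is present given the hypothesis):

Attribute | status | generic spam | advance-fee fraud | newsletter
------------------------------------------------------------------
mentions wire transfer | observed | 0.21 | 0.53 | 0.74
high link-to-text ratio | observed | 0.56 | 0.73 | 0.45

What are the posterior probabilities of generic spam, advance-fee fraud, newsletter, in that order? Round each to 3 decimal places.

0.024, 0.488, 0.488

For each hypothesis, the unnormalized posterior weight is prior × product of the attribute likelihoods:
  generic spam: 0.07 × 0.21 × 0.56 = 0.008232
  advance-fee fraud: 0.43 × 0.53 × 0.73 = 0.16637
  newsletter: 0.50 × 0.74 × 0.45 = 0.1665
The unnormalized weights sum to 0.3411.
P(generic spam | evidence) = 0.008232 / 0.3411 ≈ 0.024
P(advance-fee fraud | evidence) = 0.16637 / 0.3411 ≈ 0.488
P(newsletter | evidence) = 0.1665 / 0.3411 ≈ 0.488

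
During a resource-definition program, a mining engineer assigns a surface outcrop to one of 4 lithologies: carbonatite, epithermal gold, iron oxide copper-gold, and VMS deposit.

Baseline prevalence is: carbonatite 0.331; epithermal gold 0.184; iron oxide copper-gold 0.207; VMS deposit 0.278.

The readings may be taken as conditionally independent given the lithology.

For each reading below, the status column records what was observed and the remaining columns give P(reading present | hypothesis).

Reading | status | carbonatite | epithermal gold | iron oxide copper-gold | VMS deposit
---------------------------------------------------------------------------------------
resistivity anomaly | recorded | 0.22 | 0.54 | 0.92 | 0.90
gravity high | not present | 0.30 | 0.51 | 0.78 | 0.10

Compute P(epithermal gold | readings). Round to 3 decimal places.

0.133

By Bayes' rule with conditional independence, the unnormalized weight for each hypothesis is prior × ∏ likelihoods (using 1 − P(present | H) for each absent reading):
  carbonatite: 0.331 × 0.22 × (1 − 0.30) = 0.050974
  epithermal gold: 0.184 × 0.54 × (1 − 0.51) = 0.048686
  iron oxide copper-gold: 0.207 × 0.92 × (1 − 0.78) = 0.041897
  VMS deposit: 0.278 × 0.90 × (1 − 0.10) = 0.22518
Marginal likelihood of the evidence = 0.36674.
P(epithermal gold | evidence) = 0.048686 / 0.36674 ≈ 0.133.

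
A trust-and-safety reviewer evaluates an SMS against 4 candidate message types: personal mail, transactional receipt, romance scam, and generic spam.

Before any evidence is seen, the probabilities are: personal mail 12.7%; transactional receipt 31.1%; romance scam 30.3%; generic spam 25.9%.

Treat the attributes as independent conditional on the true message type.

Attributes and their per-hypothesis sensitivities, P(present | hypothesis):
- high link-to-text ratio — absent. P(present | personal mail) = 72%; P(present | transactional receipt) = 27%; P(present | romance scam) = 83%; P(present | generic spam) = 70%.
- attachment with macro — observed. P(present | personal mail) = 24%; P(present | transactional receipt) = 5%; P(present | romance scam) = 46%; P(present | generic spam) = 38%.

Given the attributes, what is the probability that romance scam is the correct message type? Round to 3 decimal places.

For each hypothesis, the unnormalized posterior weight is prior × product of the attribute likelihoods (using 1 − P(present | H) for each absent attribute):
  personal mail: 0.127 × (1 − 0.72) × 0.24 = 0.0085344
  transactional receipt: 0.311 × (1 − 0.27) × 0.05 = 0.011352
  romance scam: 0.303 × (1 − 0.83) × 0.46 = 0.023695
  generic spam: 0.259 × (1 − 0.70) × 0.38 = 0.029526
Normalizing constant Z = 0.0085344 + 0.011352 + 0.023695 + 0.029526 = 0.073107.
P(romance scam | evidence) = 0.023695 / 0.073107 ≈ 0.324.

0.324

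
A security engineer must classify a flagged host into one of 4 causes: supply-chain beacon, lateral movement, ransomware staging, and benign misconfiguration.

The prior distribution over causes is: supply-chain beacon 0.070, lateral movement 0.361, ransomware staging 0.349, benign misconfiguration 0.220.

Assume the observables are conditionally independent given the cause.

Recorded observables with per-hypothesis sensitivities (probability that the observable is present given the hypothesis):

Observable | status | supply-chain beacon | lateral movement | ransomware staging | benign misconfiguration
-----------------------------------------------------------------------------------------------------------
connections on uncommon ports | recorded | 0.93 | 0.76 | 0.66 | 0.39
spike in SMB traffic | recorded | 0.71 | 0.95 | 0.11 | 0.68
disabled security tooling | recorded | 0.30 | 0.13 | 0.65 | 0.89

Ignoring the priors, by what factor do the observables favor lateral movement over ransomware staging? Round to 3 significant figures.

Joint likelihood of the observable pattern under each hypothesis:
  lateral movement: 0.76 × 0.95 × 0.13 = 0.09386
  ransomware staging: 0.66 × 0.11 × 0.65 = 0.04719
Bayes factor = 0.09386 / 0.04719 ≈ 1.99

1.99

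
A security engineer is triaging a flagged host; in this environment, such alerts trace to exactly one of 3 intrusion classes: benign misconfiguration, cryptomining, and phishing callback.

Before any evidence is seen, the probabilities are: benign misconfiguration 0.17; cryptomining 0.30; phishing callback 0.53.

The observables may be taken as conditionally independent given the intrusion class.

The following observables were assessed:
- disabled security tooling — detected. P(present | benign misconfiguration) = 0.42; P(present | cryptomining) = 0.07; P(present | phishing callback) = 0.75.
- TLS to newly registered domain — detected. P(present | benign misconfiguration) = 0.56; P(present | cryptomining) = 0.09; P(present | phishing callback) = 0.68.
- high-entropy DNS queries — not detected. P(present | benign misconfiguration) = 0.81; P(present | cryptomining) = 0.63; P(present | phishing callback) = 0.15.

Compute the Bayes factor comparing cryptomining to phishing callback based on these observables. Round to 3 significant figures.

The Bayes factor is the ratio of the joint likelihoods of the observable pattern under the two hypotheses (using 1 − P(present | H) for each absent observable).
  cryptomining: 0.07 × 0.09 × (1 − 0.63) = 0.002331
  phishing callback: 0.75 × 0.68 × (1 − 0.15) = 0.4335
Bayes factor = 0.002331 / 0.4335 ≈ 0.00538

0.00538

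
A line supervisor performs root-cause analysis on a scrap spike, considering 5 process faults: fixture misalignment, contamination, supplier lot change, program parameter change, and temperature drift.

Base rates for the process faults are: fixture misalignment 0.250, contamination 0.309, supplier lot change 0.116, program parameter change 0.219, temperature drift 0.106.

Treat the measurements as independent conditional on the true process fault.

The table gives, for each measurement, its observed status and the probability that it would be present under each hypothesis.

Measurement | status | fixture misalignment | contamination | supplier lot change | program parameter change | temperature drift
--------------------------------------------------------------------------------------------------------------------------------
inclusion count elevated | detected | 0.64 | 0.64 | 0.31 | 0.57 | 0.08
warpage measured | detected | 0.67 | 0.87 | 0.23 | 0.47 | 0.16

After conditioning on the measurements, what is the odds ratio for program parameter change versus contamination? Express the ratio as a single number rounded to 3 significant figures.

Posterior odds equal prior odds times the likelihood ratio; only the two competing hypotheses matter.
  program parameter change: 0.219 × 0.57 × 0.47 = 0.05867
  contamination: 0.309 × 0.64 × 0.87 = 0.17205
Posterior odds = 0.05867 / 0.17205 ≈ 0.341.

0.341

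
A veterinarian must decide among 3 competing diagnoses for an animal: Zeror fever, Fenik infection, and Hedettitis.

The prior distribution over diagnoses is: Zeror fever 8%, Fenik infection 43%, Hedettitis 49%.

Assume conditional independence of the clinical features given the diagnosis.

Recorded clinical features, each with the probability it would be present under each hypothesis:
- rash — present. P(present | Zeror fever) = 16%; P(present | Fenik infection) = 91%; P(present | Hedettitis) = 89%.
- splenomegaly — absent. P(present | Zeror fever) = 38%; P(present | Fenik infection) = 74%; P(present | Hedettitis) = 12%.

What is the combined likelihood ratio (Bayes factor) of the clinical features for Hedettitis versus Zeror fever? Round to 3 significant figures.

7.90

Take the product of per-clinical feature likelihoods under each hypothesis (using 1 − P(present | H) for each absent clinical feature), then divide.
  Hedettitis: 0.89 × (1 − 0.12) = 0.7832
  Zeror fever: 0.16 × (1 − 0.38) = 0.0992
Bayes factor = 0.7832 / 0.0992 ≈ 7.90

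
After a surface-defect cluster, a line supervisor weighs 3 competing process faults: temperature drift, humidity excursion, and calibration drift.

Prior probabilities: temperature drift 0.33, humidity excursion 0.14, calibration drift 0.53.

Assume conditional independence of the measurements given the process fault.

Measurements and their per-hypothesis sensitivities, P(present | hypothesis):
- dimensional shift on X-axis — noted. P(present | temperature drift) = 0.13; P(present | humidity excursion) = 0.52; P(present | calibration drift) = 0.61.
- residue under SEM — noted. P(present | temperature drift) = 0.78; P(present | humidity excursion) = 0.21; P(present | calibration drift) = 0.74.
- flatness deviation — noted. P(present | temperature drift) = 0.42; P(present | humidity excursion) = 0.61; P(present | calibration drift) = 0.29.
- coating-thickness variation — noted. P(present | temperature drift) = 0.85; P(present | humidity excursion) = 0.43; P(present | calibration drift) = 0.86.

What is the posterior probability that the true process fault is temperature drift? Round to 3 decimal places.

For each hypothesis, the unnormalized posterior weight is prior × product of the measurement likelihoods:
  temperature drift: 0.33 × 0.13 × 0.78 × 0.42 × 0.85 = 0.011946
  humidity excursion: 0.14 × 0.52 × 0.21 × 0.61 × 0.43 = 0.00401
  calibration drift: 0.53 × 0.61 × 0.74 × 0.29 × 0.86 = 0.059667
The unnormalized weights sum to 0.075623.
P(temperature drift | evidence) = 0.011946 / 0.075623 ≈ 0.158.

0.158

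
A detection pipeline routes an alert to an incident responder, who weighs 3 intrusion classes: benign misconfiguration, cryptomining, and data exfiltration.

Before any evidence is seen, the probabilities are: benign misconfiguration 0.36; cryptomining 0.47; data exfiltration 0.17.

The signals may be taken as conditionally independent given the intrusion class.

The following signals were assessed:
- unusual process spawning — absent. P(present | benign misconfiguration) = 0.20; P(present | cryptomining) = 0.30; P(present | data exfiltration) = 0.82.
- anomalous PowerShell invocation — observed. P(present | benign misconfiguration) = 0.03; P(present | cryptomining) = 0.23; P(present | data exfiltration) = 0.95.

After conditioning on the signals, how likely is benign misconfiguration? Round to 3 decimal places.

0.076

For each hypothesis, the unnormalized posterior weight is prior × product of the signal likelihoods (using 1 − P(present | H) for each absent signal):
  benign misconfiguration: 0.36 × (1 − 0.20) × 0.03 = 0.00864
  cryptomining: 0.47 × (1 − 0.30) × 0.23 = 0.07567
  data exfiltration: 0.17 × (1 − 0.82) × 0.95 = 0.02907
Normalizing constant Z = 0.00864 + 0.07567 + 0.02907 = 0.11338.
P(benign misconfiguration | evidence) = 0.00864 / 0.11338 ≈ 0.076.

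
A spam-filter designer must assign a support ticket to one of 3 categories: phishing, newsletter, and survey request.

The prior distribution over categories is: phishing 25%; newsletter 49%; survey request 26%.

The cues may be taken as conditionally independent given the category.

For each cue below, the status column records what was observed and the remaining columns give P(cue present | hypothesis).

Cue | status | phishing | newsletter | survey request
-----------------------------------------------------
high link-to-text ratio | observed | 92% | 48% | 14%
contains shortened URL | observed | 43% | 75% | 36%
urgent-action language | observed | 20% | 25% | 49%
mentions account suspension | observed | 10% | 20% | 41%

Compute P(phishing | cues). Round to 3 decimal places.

0.147

For each hypothesis, the unnormalized posterior weight is prior × product of the cue likelihoods:
  phishing: 0.25 × 0.92 × 0.43 × 0.20 × 0.10 = 0.001978
  newsletter: 0.49 × 0.48 × 0.75 × 0.25 × 0.20 = 0.00882
  survey request: 0.26 × 0.14 × 0.36 × 0.49 × 0.41 = 0.0026326
Marginal likelihood of the evidence = 0.013431.
P(phishing | evidence) = 0.001978 / 0.013431 ≈ 0.147.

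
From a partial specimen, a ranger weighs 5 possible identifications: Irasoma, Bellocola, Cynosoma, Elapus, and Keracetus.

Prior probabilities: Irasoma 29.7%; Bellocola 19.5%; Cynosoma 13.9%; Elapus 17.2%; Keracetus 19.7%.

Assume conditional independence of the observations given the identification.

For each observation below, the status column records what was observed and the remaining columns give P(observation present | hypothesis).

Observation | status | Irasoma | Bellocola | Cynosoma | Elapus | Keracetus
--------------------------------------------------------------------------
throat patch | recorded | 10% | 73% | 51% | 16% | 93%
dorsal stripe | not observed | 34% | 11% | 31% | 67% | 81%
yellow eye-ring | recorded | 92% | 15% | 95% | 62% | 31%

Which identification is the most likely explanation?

Cynosoma

For each hypothesis, the unnormalized posterior weight is prior × product of the observation likelihoods (using 1 − P(present | H) for each absent observation):
  Irasoma: 0.297 × 0.10 × (1 − 0.34) × 0.92 = 0.018034
  Bellocola: 0.195 × 0.73 × (1 − 0.11) × 0.15 = 0.019004
  Cynosoma: 0.139 × 0.51 × (1 − 0.31) × 0.95 = 0.046468
  Elapus: 0.172 × 0.16 × (1 − 0.67) × 0.62 = 0.0056306
  Keracetus: 0.197 × 0.93 × (1 − 0.81) × 0.31 = 0.010791
The unnormalized weights sum to 0.099928.
P(Irasoma | evidence) ≈ 0.018034 / 0.099928 ≈ 0.180
P(Bellocola | evidence) ≈ 0.019004 / 0.099928 ≈ 0.190
P(Cynosoma | evidence) ≈ 0.046468 / 0.099928 ≈ 0.465
P(Elapus | evidence) ≈ 0.0056306 / 0.099928 ≈ 0.056
P(Keracetus | evidence) ≈ 0.010791 / 0.099928 ≈ 0.108
The largest is 0.465, so Cynosoma is most probable.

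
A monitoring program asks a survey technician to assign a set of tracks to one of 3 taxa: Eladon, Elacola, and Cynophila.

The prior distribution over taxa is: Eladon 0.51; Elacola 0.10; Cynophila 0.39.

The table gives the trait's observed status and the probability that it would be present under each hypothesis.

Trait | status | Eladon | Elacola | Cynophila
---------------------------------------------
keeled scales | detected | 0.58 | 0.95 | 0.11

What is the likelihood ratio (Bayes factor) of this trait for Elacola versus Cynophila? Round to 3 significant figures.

Likelihood of this trait under each hypothesis:
  Elacola: 0.95
  Cynophila: 0.11
Bayes factor = 0.95 / 0.11 ≈ 8.64

8.64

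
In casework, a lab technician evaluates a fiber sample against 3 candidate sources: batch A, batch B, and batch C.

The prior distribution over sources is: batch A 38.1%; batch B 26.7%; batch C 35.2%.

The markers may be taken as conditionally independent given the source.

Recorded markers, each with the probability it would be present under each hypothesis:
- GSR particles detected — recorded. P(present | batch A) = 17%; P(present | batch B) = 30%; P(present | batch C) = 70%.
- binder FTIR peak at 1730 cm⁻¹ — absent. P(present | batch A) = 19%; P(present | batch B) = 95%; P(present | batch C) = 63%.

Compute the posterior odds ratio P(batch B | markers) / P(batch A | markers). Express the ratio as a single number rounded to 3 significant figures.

Posterior odds equal prior odds times the likelihood ratio; only the two competing hypotheses matter (using 1 − P(present | H) for each absent marker).
  batch B: 0.267 × 0.30 × (1 − 0.95) = 0.004005
  batch A: 0.381 × 0.17 × (1 − 0.19) = 0.052464
Odds(batch B : batch A) = 0.004005 / 0.052464 ≈ 0.0763.

0.0763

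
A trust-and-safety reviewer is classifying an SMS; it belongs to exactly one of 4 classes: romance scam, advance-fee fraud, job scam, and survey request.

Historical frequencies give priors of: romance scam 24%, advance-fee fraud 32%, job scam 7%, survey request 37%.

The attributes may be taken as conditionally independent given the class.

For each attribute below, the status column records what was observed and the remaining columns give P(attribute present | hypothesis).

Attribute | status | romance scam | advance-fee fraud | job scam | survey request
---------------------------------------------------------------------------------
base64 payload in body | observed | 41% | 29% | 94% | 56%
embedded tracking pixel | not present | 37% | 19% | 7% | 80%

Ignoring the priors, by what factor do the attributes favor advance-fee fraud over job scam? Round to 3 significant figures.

0.269

The Bayes factor is the ratio of the joint likelihoods of the attribute pattern under the two hypotheses (using 1 − P(present | H) for each absent attribute).
  advance-fee fraud: 0.29 × (1 − 0.19) = 0.2349
  job scam: 0.94 × (1 − 0.07) = 0.8742
Bayes factor = 0.2349 / 0.8742 ≈ 0.269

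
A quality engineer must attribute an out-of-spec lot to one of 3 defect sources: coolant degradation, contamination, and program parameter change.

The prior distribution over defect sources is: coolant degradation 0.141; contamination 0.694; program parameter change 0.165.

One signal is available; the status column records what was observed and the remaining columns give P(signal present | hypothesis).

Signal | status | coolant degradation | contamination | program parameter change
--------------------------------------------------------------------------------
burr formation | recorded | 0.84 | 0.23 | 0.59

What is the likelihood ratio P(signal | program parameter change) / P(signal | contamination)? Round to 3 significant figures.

2.57

The Bayes factor is the ratio of the two likelihoods.
  program parameter change: 0.59
  contamination: 0.23
Bayes factor = 0.59 / 0.23 ≈ 2.57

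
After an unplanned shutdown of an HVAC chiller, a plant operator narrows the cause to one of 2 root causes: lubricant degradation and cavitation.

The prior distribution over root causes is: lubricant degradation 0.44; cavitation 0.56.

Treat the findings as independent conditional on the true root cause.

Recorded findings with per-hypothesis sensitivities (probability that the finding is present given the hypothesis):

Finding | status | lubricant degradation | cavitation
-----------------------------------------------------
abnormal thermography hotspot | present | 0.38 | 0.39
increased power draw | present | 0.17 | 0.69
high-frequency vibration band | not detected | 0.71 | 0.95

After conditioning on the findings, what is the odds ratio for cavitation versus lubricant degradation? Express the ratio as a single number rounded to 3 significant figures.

Posterior odds equal prior odds times the likelihood ratio; only the two competing hypotheses matter (using 1 − P(present | H) for each absent finding).
  cavitation: 0.56 × 0.39 × 0.69 × (1 − 0.95) = 0.0075348
  lubricant degradation: 0.44 × 0.38 × 0.17 × (1 − 0.71) = 0.008243
Odds(cavitation : lubricant degradation) = 0.0075348 / 0.008243 ≈ 0.914.

0.914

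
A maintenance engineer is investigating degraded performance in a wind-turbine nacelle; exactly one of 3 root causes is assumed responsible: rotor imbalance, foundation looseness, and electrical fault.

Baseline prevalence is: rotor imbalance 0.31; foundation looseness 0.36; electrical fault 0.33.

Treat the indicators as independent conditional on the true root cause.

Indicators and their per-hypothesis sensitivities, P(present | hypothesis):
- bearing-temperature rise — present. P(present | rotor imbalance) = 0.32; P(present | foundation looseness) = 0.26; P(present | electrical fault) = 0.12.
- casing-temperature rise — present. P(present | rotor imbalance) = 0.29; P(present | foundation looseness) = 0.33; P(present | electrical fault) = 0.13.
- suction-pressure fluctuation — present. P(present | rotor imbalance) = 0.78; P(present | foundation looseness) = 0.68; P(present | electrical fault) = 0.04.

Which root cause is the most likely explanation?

Multiply each prior by the joint likelihood of the indicator pattern:
  rotor imbalance: 0.31 × 0.32 × 0.29 × 0.78 = 0.022439
  foundation looseness: 0.36 × 0.26 × 0.33 × 0.68 = 0.021004
  electrical fault: 0.33 × 0.12 × 0.13 × 0.04 = 0.00020592
Marginal likelihood of the evidence = 0.043649.
P(rotor imbalance | evidence) ≈ 0.022439 / 0.043649 ≈ 0.514
P(foundation looseness | evidence) ≈ 0.021004 / 0.043649 ≈ 0.481
P(electrical fault | evidence) ≈ 0.00020592 / 0.043649 ≈ 0.005
The largest is 0.514, so rotor imbalance is most probable.

rotor imbalance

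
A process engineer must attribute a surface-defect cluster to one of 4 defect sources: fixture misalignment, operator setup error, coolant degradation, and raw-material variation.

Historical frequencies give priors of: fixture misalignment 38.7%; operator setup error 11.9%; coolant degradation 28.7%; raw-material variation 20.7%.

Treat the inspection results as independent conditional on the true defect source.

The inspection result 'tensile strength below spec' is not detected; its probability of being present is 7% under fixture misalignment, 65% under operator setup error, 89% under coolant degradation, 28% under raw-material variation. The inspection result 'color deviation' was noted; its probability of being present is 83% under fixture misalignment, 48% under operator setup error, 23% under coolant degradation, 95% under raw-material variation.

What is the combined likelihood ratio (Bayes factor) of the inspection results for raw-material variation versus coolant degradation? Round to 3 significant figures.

27.0

The Bayes factor is the ratio of the joint likelihoods of the inspection result pattern under the two hypotheses (using 1 − P(present | H) for each absent inspection result).
  raw-material variation: (1 − 0.28) × 0.95 = 0.684
  coolant degradation: (1 − 0.89) × 0.23 = 0.0253
Bayes factor = 0.684 / 0.0253 ≈ 27.0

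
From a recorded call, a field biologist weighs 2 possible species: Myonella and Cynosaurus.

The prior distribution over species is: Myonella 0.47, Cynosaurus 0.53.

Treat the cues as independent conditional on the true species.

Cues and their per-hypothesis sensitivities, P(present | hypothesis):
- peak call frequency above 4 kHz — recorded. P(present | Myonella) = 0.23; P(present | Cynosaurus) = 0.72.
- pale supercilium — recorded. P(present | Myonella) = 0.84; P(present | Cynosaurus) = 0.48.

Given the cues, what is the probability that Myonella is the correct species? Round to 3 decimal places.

For each hypothesis, the unnormalized posterior weight is prior × product of the cue likelihoods:
  Myonella: 0.47 × 0.23 × 0.84 = 0.090804
  Cynosaurus: 0.53 × 0.72 × 0.48 = 0.18317
Marginal likelihood of the evidence = 0.27397.
P(Myonella | evidence) = 0.090804 / 0.27397 ≈ 0.331.

0.331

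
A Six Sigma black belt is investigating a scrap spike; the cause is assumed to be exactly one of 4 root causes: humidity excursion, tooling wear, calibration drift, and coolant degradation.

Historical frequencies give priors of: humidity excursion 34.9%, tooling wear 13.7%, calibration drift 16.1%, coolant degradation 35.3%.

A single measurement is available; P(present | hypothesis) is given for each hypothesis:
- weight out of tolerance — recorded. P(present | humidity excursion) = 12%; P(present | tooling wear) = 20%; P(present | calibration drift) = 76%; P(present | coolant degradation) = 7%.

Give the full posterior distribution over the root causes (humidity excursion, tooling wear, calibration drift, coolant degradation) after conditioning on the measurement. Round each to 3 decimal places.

0.194, 0.127, 0.566, 0.114

Multiply each prior by the likelihood of the measurement:
  humidity excursion: 0.349 × 0.12 = 0.04188
  tooling wear: 0.137 × 0.20 = 0.0274
  calibration drift: 0.161 × 0.76 = 0.12236
  coolant degradation: 0.353 × 0.07 = 0.02471
Marginal likelihood of the evidence = 0.21635.
P(humidity excursion | evidence) = 0.04188 / 0.21635 ≈ 0.194
P(tooling wear | evidence) = 0.0274 / 0.21635 ≈ 0.127
P(calibration drift | evidence) = 0.12236 / 0.21635 ≈ 0.566
P(coolant degradation | evidence) = 0.02471 / 0.21635 ≈ 0.114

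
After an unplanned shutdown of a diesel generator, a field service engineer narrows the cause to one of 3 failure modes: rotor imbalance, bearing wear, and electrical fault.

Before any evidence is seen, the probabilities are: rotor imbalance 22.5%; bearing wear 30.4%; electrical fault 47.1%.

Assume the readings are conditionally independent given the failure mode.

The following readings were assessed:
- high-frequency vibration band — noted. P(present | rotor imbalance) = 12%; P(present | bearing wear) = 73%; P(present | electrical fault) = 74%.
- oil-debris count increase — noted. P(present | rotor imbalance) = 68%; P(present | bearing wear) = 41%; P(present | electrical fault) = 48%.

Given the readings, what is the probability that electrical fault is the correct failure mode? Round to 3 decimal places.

0.605

For each hypothesis, the unnormalized posterior weight is prior × product of the reading likelihoods:
  rotor imbalance: 0.225 × 0.12 × 0.68 = 0.01836
  bearing wear: 0.304 × 0.73 × 0.41 = 0.090987
  electrical fault: 0.471 × 0.74 × 0.48 = 0.1673
Marginal likelihood of the evidence = 0.27665.
P(electrical fault | evidence) = 0.1673 / 0.27665 ≈ 0.605.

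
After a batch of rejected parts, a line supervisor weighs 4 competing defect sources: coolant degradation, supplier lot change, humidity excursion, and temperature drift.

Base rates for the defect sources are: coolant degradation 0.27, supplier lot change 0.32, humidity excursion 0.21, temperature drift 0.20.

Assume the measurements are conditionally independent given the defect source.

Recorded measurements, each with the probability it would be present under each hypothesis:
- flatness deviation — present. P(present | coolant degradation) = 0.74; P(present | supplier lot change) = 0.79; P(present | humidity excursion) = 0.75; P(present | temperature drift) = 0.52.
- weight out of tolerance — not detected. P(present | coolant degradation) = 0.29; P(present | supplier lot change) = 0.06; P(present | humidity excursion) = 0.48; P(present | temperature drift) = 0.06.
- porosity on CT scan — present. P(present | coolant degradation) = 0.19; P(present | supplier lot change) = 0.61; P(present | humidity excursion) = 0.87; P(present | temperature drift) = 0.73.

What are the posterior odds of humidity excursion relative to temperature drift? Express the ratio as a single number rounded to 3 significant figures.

0.998

The normalizing constant cancels in an odds ratio, so compute prior × likelihood for the two hypotheses only (using 1 − P(present | H) for each absent measurement):
  humidity excursion: 0.21 × 0.75 × (1 − 0.48) × 0.87 = 0.071253
  temperature drift: 0.20 × 0.52 × (1 − 0.06) × 0.73 = 0.071365
Odds(humidity excursion : temperature drift) = 0.071253 / 0.071365 ≈ 0.998.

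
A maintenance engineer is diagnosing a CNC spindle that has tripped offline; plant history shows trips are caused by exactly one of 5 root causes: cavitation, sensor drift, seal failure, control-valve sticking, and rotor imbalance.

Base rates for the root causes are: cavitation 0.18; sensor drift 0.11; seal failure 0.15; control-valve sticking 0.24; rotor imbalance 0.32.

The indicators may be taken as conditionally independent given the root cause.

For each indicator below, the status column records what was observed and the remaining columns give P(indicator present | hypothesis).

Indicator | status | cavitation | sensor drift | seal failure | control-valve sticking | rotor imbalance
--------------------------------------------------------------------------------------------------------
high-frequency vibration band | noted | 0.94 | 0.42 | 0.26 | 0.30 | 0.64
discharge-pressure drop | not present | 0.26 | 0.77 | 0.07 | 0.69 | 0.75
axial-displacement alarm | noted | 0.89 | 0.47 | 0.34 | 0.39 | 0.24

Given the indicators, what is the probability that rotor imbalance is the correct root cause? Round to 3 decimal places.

0.082

By Bayes' rule with conditional independence, the unnormalized weight for each hypothesis is prior × ∏ likelihoods (using 1 − P(present | H) for each absent indicator):
  cavitation: 0.18 × 0.94 × (1 − 0.26) × 0.89 = 0.11144
  sensor drift: 0.11 × 0.42 × (1 − 0.77) × 0.47 = 0.0049942
  seal failure: 0.15 × 0.26 × (1 − 0.07) × 0.34 = 0.012332
  control-valve sticking: 0.24 × 0.30 × (1 − 0.69) × 0.39 = 0.0087048
  rotor imbalance: 0.32 × 0.64 × (1 − 0.75) × 0.24 = 0.012288
Normalizing constant Z = 0.11144 + 0.0049942 + 0.012332 + 0.0087048 + 0.012288 = 0.14975.
P(rotor imbalance | evidence) = 0.012288 / 0.14975 ≈ 0.082.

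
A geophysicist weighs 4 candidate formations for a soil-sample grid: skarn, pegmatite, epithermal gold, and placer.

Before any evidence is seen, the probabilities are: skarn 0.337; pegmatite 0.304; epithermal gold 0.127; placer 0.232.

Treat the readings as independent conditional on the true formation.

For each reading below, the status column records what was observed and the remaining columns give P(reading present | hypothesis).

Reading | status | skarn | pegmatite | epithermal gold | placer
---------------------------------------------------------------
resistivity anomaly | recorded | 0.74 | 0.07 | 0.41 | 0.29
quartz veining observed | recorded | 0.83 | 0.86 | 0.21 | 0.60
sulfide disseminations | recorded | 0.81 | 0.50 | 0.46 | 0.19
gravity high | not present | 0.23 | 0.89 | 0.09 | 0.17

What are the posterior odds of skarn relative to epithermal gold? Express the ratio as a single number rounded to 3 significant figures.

28.2

The normalizing constant cancels in an odds ratio, so compute prior × likelihood for the two hypotheses only (using 1 − P(present | H) for each absent reading):
  skarn: 0.337 × 0.74 × 0.83 × 0.81 × (1 − 0.23) = 0.1291
  epithermal gold: 0.127 × 0.41 × 0.21 × 0.46 × (1 − 0.09) = 0.0045773
Odds(skarn : epithermal gold) = 0.1291 / 0.0045773 ≈ 28.2.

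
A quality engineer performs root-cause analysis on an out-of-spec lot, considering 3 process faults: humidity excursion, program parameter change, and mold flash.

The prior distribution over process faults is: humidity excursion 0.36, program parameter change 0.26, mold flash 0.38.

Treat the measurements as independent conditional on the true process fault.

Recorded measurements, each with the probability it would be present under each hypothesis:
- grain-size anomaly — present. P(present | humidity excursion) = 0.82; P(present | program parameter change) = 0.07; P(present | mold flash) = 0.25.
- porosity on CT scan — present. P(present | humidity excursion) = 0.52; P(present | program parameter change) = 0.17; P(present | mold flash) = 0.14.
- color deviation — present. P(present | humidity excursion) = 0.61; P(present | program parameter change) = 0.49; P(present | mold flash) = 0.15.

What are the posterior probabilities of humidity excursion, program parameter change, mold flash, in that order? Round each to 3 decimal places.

0.964, 0.016, 0.021

Multiply each prior by the joint likelihood of the measurement pattern:
  humidity excursion: 0.36 × 0.82 × 0.52 × 0.61 = 0.093637
  program parameter change: 0.26 × 0.07 × 0.17 × 0.49 = 0.0015161
  mold flash: 0.38 × 0.25 × 0.14 × 0.15 = 0.001995
Marginal likelihood of the evidence = 0.097148.
P(humidity excursion | evidence) = 0.093637 / 0.097148 ≈ 0.964
P(program parameter change | evidence) = 0.0015161 / 0.097148 ≈ 0.016
P(mold flash | evidence) = 0.001995 / 0.097148 ≈ 0.021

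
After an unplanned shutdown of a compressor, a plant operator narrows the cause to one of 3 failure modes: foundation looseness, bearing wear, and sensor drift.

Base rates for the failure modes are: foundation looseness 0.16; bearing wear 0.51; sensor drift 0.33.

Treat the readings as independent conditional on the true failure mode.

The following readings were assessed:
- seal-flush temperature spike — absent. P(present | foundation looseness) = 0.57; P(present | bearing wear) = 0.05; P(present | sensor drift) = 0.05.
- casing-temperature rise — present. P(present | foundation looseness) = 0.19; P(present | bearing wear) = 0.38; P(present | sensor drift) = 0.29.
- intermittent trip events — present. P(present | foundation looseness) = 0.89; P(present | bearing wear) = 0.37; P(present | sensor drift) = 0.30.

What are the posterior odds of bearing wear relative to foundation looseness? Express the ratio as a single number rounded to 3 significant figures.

5.86

Unnormalized posterior weight (prior times the reading likelihoods) for each of the two hypotheses (using 1 − P(present | H) for each absent reading):
  bearing wear: 0.51 × (1 − 0.05) × 0.38 × 0.37 = 0.068121
  foundation looseness: 0.16 × (1 − 0.57) × 0.19 × 0.89 = 0.011634
Posterior odds = 0.068121 / 0.011634 ≈ 5.86.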